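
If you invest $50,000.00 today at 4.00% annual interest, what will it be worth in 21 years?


Future value formula: FV = PV × (1 + r)^t
FV = $50,000.00 × (1 + 0.04)^21
FV = $50,000.00 × 2.278768
FV = $113,938.40

FV = PV × (1 + r)^t = $113,938.40


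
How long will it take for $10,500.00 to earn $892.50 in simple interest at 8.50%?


Rearrange the simple interest formula for t:
I = P × r × t  ⇒  t = I / (P × r)
t = $892.50 / ($10,500.00 × 0.085)
t = 1

t = I/(P×r) = 1 year


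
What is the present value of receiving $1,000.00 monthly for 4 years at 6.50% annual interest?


Present value of an ordinary annuity: PV = PMT × (1 − (1 + r)^(−n)) / r
Monthly rate r = 0.065/12 ≈ 0.00541667, n = 48
PV = $1,000.00 × (1 − (1 + 0.065/12)^(−48)) / (0.065/12)
PV = $1,000.00 × 42.167488
PV = $42,167.49

PV = PMT × (1-(1+r)^(-n))/r = $42,167.49


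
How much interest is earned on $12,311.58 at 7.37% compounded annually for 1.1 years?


Compound interest earned = final amount − principal.
A = P(1 + r/n)^(nt) = $12,311.58 × (1 + 0.0737/1)^(1 × 1.1) = $13,313.28
Interest = A − P = $13,313.28 − $12,311.58 = $1,001.70

Interest = A - P = $1,001.70


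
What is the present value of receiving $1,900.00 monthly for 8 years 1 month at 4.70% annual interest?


Present value of an ordinary annuity: PV = PMT × (1 − (1 + r)^(−n)) / r
Monthly rate r = 0.047/12 ≈ 0.00391667, n = 97
PV = $1,900.00 × (1 − (1 + 0.047/12)^(−97)) / (0.047/12)
PV = $1,900.00 × 80.572059
PV = $153,086.91

PV = PMT × (1-(1+r)^(-n))/r = $153,086.91


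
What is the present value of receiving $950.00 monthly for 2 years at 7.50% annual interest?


Present value of an ordinary annuity: PV = PMT × (1 − (1 + r)^(−n)) / r
Monthly rate r = 0.075/12 = 0.00625, n = 24
PV = $950.00 × (1 − (1 + 0.075/12)^(−24)) / (0.075/12)
PV = $950.00 × 22.222423
PV = $21,111.30

PV = PMT × (1-(1+r)^(-n))/r = $21,111.30


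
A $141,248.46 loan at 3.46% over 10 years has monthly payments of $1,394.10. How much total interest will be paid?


Total paid over the life of the loan = PMT × n.
Total paid = $1,394.10 × 120 = $167,292.00
Total interest = total paid − principal = $167,292.00 − $141,248.46 = $26,043.54

Total interest = (PMT × n) - PV = $26,043.54


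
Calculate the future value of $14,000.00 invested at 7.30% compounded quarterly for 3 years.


Compound interest formula: A = P(1 + r/n)^(nt)
A = $14,000.00 × (1 + 0.073/4)^(4 × 3)
Growth factor: (1 + 0.073/4)^12 = 1.242376
A = $14,000.00 × 1.242376
A = $17,393.26

A = P(1 + r/n)^(nt) = $17,393.26


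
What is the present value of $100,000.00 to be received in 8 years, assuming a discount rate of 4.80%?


Present value formula: PV = FV / (1 + r)^t
PV = $100,000.00 / (1 + 0.048)^8
PV = $100,000.00 / 1.4550914
PV = $68,724.21

PV = FV / (1 + r)^t = $68,724.21


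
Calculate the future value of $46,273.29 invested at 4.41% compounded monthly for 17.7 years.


Compound interest formula: A = P(1 + r/n)^(nt)
A = $46,273.29 × (1 + 0.0441/12)^(12 × 17.7)
Growth factor: (1 + 0.0441/12)^212.4 = 2.17959528
A = $46,273.29 × 2.17959528
A = $100,857.04

A = P(1 + r/n)^(nt) = $100,857.04


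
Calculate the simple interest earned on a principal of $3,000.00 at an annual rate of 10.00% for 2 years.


Simple interest formula: I = P × r × t
I = $3,000.00 × 0.1 × 2
I = $600.00

I = P × r × t = $600.00


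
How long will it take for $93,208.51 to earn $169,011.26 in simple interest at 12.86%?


Rearrange the simple interest formula for t:
I = P × r × t  ⇒  t = I / (P × r)
t = $169,011.26 / ($93,208.51 × 0.1286)
t = 14.1

t = I/(P×r) = 14.1 years


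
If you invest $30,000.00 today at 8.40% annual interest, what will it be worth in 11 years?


Future value formula: FV = PV × (1 + r)^t
FV = $30,000.00 × (1 + 0.084)^11
FV = $30,000.00 × 2.42841051
FV = $72,852.32

FV = PV × (1 + r)^t = $72,852.32


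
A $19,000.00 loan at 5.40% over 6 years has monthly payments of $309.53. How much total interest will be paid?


Total paid over the life of the loan = PMT × n.
Total paid = $309.53 × 72 = $22,286.16
Total interest = total paid − principal = $22,286.16 − $19,000.00 = $3,286.16

Total interest = (PMT × n) - PV = $3,286.16


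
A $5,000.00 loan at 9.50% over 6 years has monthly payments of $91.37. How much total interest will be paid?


Total paid over the life of the loan = PMT × n.
Total paid = $91.37 × 72 = $6,578.64
Total interest = total paid − principal = $6,578.64 − $5,000.00 = $1,578.64

Total interest = (PMT × n) - PV = $1,578.64


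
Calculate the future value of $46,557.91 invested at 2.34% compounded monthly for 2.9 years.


Compound interest formula: A = P(1 + r/n)^(nt)
A = $46,557.91 × (1 + 0.0234/12)^(12 × 2.9)
Growth factor: (1 + 0.0234/12)^34.8 = 1.07014475
A = $46,557.91 × 1.07014475
A = $49,823.70

A = P(1 + r/n)^(nt) = $49,823.70


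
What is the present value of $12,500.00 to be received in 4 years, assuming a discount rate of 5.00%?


Present value formula: PV = FV / (1 + r)^t
PV = $12,500.00 / (1 + 0.05)^4
PV = $12,500.00 / 1.215506
PV = $10,283.78

PV = FV / (1 + r)^t = $10,283.78


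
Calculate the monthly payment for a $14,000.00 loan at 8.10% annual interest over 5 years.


Loan payment formula: PMT = PV × r / (1 − (1 + r)^(−n))
Monthly rate r = 0.081/12 = 0.00675, n = 60 months
Denominator: 1 − (1 + 0.081/12)^(−60) = 0.332115
PMT = $14,000.00 × (0.081/12) / 0.332115
PMT = $284.54 per month

PMT = PV × r / (1-(1+r)^(-n)) = $284.54/month


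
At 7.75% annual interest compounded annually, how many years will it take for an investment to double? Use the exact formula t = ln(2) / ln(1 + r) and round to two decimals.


Doubling condition: (1 + r)^t = 2
Take ln of both sides: t × ln(1 + r) = ln(2)
t = ln(2) / ln(1 + r)
t = 0.693147 / 0.074644
t = 9.29

t = ln(2) / ln(1 + r) = 9.29 years


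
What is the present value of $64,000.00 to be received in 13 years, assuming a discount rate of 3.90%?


Present value formula: PV = FV / (1 + r)^t
PV = $64,000.00 / (1 + 0.039)^13
PV = $64,000.00 / 1.6443797
PV = $38,920.45

PV = FV / (1 + r)^t = $38,920.45


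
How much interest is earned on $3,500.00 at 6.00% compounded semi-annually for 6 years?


Compound interest earned = final amount − principal.
A = P(1 + r/n)^(nt) = $3,500.00 × (1 + 0.06/2)^(2 × 6) = $4,990.16
Interest = A − P = $4,990.16 − $3,500.00 = $1,490.16

Interest = A - P = $1,490.16


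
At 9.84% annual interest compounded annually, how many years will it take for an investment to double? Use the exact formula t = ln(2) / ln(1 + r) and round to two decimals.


Doubling condition: (1 + r)^t = 2
Take ln of both sides: t × ln(1 + r) = ln(2)
t = ln(2) / ln(1 + r)
t = 0.693147 / 0.093855
t = 7.39

t = ln(2) / ln(1 + r) = 7.39 years


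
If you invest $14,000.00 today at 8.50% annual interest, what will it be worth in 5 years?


Future value formula: FV = PV × (1 + r)^t
FV = $14,000.00 × (1 + 0.085)^5
FV = $14,000.00 × 1.5036567
FV = $21,051.19

FV = PV × (1 + r)^t = $21,051.19


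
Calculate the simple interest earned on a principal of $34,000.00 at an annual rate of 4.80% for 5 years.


Simple interest formula: I = P × r × t
I = $34,000.00 × 0.048 × 5
I = $8,160.00

I = P × r × t = $8,160.00


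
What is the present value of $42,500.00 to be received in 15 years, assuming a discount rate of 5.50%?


Present value formula: PV = FV / (1 + r)^t
PV = $42,500.00 / (1 + 0.055)^15
PV = $42,500.00 / 2.2324765
PV = $19,037.15

PV = FV / (1 + r)^t = $19,037.15


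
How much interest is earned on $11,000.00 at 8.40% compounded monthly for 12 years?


Compound interest earned = final amount − principal.
A = P(1 + r/n)^(nt) = $11,000.00 × (1 + 0.084/12)^(12 × 12) = $30,035.61
Interest = A − P = $30,035.61 − $11,000.00 = $19,035.61

Interest = A - P = $19,035.61


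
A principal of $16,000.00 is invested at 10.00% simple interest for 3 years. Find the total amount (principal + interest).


Total amount formula: A = P(1 + rt) = P + P·r·t
Interest: I = P × r × t = $16,000.00 × 0.1 × 3 = $4,800.00
A = P + I = $16,000.00 + $4,800.00 = $20,800.00

A = P + I = P(1 + rt) = $20,800.00


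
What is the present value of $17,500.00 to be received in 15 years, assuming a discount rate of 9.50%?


Present value formula: PV = FV / (1 + r)^t
PV = $17,500.00 / (1 + 0.095)^15
PV = $17,500.00 / 3.901322
PV = $4,485.66

PV = FV / (1 + r)^t = $4,485.66


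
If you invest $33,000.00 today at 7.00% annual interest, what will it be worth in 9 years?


Future value formula: FV = PV × (1 + r)^t
FV = $33,000.00 × (1 + 0.07)^9
FV = $33,000.00 × 1.838459
FV = $60,669.15

FV = PV × (1 + r)^t = $60,669.15


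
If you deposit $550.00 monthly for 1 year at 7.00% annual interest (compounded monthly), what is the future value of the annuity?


Future value of an ordinary annuity: FV = PMT × ((1 + r)^n − 1) / r
Monthly rate r = 0.07/12 ≈ 0.00583333, n = 12
FV = $550.00 × ((1 + 0.07/12)^12 − 1) / (0.07/12)
FV = $550.00 × 12.392585
FV = $6,815.92

FV = PMT × ((1+r)^n - 1)/r = $6,815.92


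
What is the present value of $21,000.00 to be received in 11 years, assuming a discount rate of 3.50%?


Present value formula: PV = FV / (1 + r)^t
PV = $21,000.00 / (1 + 0.035)^11
PV = $21,000.00 / 1.459970
PV = $14,383.86

PV = FV / (1 + r)^t = $14,383.86


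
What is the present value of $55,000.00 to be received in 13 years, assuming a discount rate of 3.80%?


Present value formula: PV = FV / (1 + r)^t
PV = $55,000.00 / (1 + 0.038)^13
PV = $55,000.00 / 1.6239236
PV = $33,868.59

PV = FV / (1 + r)^t = $33,868.59


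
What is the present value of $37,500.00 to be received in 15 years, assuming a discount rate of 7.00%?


Present value formula: PV = FV / (1 + r)^t
PV = $37,500.00 / (1 + 0.07)^15
PV = $37,500.00 / 2.7590315
PV = $13,591.73

PV = FV / (1 + r)^t = $13,591.73


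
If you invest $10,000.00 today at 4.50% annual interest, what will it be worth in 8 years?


Future value formula: FV = PV × (1 + r)^t
FV = $10,000.00 × (1 + 0.045)^8
FV = $10,000.00 × 1.422101
FV = $14,221.01

FV = PV × (1 + r)^t = $14,221.01


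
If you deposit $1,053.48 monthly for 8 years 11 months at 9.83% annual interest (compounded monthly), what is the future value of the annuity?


Future value of an ordinary annuity: FV = PMT × ((1 + r)^n − 1) / r
Monthly rate r = 0.0983/12 ≈ 0.00819167, n = 107
FV = $1,053.48 × ((1 + 0.0983/12)^107 − 1) / (0.0983/12)
FV = $1,053.48 × 170.164810
FV = $179,265.22

FV = PMT × ((1+r)^n - 1)/r = $179,265.22


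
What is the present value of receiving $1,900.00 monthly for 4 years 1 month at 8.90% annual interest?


Present value of an ordinary annuity: PV = PMT × (1 − (1 + r)^(−n)) / r
Monthly rate r = 0.089/12 ≈ 0.00741667, n = 49
PV = $1,900.00 × (1 − (1 + 0.089/12)^(−49)) / (0.089/12)
PV = $1,900.00 × 40.957791
PV = $77,819.80

PV = PMT × (1-(1+r)^(-n))/r = $77,819.80


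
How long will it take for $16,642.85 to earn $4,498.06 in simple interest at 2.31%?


Rearrange the simple interest formula for t:
I = P × r × t  ⇒  t = I / (P × r)
t = $4,498.06 / ($16,642.85 × 0.0231)
t = 11.7

t = I/(P×r) = 11.7 years


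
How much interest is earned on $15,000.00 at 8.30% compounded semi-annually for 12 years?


Compound interest earned = final amount − principal.
A = P(1 + r/n)^(nt) = $15,000.00 × (1 + 0.083/2)^(2 × 12) = $39,802.82
Interest = A − P = $39,802.82 − $15,000.00 = $24,802.82

Interest = A - P = $24,802.82


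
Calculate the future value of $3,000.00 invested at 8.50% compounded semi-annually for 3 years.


Compound interest formula: A = P(1 + r/n)^(nt)
A = $3,000.00 × (1 + 0.085/2)^(2 × 3)
Growth factor: (1 + 0.085/2)^6 = 1.283679
A = $3,000.00 × 1.283679
A = $3,851.04

A = P(1 + r/n)^(nt) = $3,851.04


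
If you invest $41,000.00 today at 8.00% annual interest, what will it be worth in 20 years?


Future value formula: FV = PV × (1 + r)^t
FV = $41,000.00 × (1 + 0.08)^20
FV = $41,000.00 × 4.660957
FV = $191,099.24

FV = PV × (1 + r)^t = $191,099.24


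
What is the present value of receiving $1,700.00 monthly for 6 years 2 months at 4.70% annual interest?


Present value of an ordinary annuity: PV = PMT × (1 − (1 + r)^(−n)) / r
Monthly rate r = 0.047/12 ≈ 0.00391667, n = 74
PV = $1,700.00 × (1 − (1 + 0.047/12)^(−74)) / (0.047/12)
PV = $1,700.00 × 64.133086
PV = $109,026.25

PV = PMT × (1-(1+r)^(-n))/r = $109,026.25


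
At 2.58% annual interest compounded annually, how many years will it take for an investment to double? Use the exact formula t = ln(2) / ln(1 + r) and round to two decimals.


Doubling condition: (1 + r)^t = 2
Take ln of both sides: t × ln(1 + r) = ln(2)
t = ln(2) / ln(1 + r)
t = 0.693147 / 0.025473
t = 27.21

t = ln(2) / ln(1 + r) = 27.21 years


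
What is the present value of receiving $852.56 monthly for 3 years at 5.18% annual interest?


Present value of an ordinary annuity: PV = PMT × (1 − (1 + r)^(−n)) / r
Monthly rate r = 0.0518/12 ≈ 0.00431667, n = 36
PV = $852.56 × (1 − (1 + 0.0518/12)^(−36)) / (0.0518/12)
PV = $852.56 × 33.275899
PV = $28,369.70

PV = PMT × (1-(1+r)^(-n))/r = $28,369.70


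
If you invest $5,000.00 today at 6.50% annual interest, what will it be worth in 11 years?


Future value formula: FV = PV × (1 + r)^t
FV = $5,000.00 × (1 + 0.065)^11
FV = $5,000.00 × 1.9991514
FV = $9,995.76

FV = PV × (1 + r)^t = $9,995.76


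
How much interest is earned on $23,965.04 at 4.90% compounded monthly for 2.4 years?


Compound interest earned = final amount − principal.
A = P(1 + r/n)^(nt) = $23,965.04 × (1 + 0.049/12)^(12 × 2.4) = $26,949.28
Interest = A − P = $26,949.28 − $23,965.04 = $2,984.24

Interest = A - P = $2,984.24


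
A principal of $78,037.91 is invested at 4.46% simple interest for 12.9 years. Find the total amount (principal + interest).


Total amount formula: A = P(1 + rt) = P + P·r·t
Interest: I = P × r × t = $78,037.91 × 0.0446 × 12.9 = $44,898.33
A = P + I = $78,037.91 + $44,898.33 = $122,936.24

A = P + I = P(1 + rt) = $122,936.24


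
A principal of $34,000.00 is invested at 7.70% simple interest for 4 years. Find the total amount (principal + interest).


Total amount formula: A = P(1 + rt) = P + P·r·t
Interest: I = P × r × t = $34,000.00 × 0.077 × 4 = $10,472.00
A = P + I = $34,000.00 + $10,472.00 = $44,472.00

A = P + I = P(1 + rt) = $44,472.00


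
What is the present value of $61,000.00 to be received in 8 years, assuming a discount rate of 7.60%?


Present value formula: PV = FV / (1 + r)^t
PV = $61,000.00 / (1 + 0.076)^8
PV = $61,000.00 / 1.7967935
PV = $33,949.37

PV = FV / (1 + r)^t = $33,949.37


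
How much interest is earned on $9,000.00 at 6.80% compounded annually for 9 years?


Compound interest earned = final amount − principal.
A = P(1 + r/n)^(nt) = $9,000.00 × (1 + 0.068/1)^(1 × 9) = $16,269.86
Interest = A − P = $16,269.86 − $9,000.00 = $7,269.86

Interest = A - P = $7,269.86


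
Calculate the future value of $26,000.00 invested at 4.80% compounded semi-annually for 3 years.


Compound interest formula: A = P(1 + r/n)^(nt)
A = $26,000.00 × (1 + 0.048/2)^(2 × 3)
Growth factor: (1 + 0.048/2)^6 = 1.1529215
A = $26,000.00 × 1.1529215
A = $29,975.96

A = P(1 + r/n)^(nt) = $29,975.96


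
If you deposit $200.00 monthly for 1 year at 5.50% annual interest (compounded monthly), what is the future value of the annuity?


Future value of an ordinary annuity: FV = PMT × ((1 + r)^n − 1) / r
Monthly rate r = 0.055/12 ≈ 0.00458333, n = 12
FV = $200.00 × ((1 + 0.055/12)^12 − 1) / (0.055/12)
FV = $200.00 × 12.307170
FV = $2,461.43

FV = PMT × ((1+r)^n - 1)/r = $2,461.43


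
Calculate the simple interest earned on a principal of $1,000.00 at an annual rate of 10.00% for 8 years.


Simple interest formula: I = P × r × t
I = $1,000.00 × 0.1 × 8
I = $800.00

I = P × r × t = $800.00


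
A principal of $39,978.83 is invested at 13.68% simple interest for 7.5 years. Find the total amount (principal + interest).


Total amount formula: A = P(1 + rt) = P + P·r·t
Interest: I = P × r × t = $39,978.83 × 0.1368 × 7.5 = $41,018.28
A = P + I = $39,978.83 + $41,018.28 = $80,997.11

A = P + I = P(1 + rt) = $80,997.11


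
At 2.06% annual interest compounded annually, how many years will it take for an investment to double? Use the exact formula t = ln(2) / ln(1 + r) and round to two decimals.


Doubling condition: (1 + r)^t = 2
Take ln of both sides: t × ln(1 + r) = ln(2)
t = ln(2) / ln(1 + r)
t = 0.693147 / 0.020391
t = 33.99

t = ln(2) / ln(1 + r) = 33.99 years


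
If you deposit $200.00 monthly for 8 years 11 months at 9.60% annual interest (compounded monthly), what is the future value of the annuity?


Future value of an ordinary annuity: FV = PMT × ((1 + r)^n − 1) / r
Monthly rate r = 0.096/12 = 0.008, n = 107
FV = $200.00 × ((1 + 0.096/12)^107 − 1) / (0.096/12)
FV = $200.00 × 168.215516
FV = $33,643.10

FV = PMT × ((1+r)^n - 1)/r = $33,643.10


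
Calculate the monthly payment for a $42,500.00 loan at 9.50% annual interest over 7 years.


Loan payment formula: PMT = PV × r / (1 − (1 + r)^(−n))
Monthly rate r = 0.095/12 ≈ 0.00791667, n = 84 months
Denominator: 1 − (1 + 0.095/12)^(−84) = 0.484378
PMT = $42,500.00 × (0.095/12) / 0.484378
PMT = $694.62 per month

PMT = PV × r / (1-(1+r)^(-n)) = $694.62/month


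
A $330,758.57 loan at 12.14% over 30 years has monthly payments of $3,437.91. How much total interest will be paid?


Total paid over the life of the loan = PMT × n.
Total paid = $3,437.91 × 360 = $1,237,647.60
Total interest = total paid − principal = $1,237,647.60 − $330,758.57 = $906,889.03

Total interest = (PMT × n) - PV = $906,889.03


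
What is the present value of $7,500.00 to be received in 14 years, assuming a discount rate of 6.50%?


Present value formula: PV = FV / (1 + r)^t
PV = $7,500.00 / (1 + 0.065)^14
PV = $7,500.00 / 2.414874
PV = $3,105.75

PV = FV / (1 + r)^t = $3,105.75


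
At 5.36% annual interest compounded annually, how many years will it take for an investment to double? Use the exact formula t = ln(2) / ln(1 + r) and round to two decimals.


Doubling condition: (1 + r)^t = 2
Take ln of both sides: t × ln(1 + r) = ln(2)
t = ln(2) / ln(1 + r)
t = 0.693147 / 0.052213
t = 13.28

t = ln(2) / ln(1 + r) = 13.28 years


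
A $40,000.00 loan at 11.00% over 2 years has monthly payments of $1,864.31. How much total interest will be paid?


Total paid over the life of the loan = PMT × n.
Total paid = $1,864.31 × 24 = $44,743.44
Total interest = total paid − principal = $44,743.44 − $40,000.00 = $4,743.44

Total interest = (PMT × n) - PV = $4,743.44


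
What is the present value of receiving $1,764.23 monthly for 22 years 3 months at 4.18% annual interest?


Present value of an ordinary annuity: PV = PMT × (1 − (1 + r)^(−n)) / r
Monthly rate r = 0.0418/12 ≈ 0.00348333, n = 267
PV = $1,764.23 × (1 − (1 + 0.0418/12)^(−267)) / (0.0418/12)
PV = $1,764.23 × 173.634804
PV = $306,331.73

PV = PMT × (1-(1+r)^(-n))/r = $306,331.73


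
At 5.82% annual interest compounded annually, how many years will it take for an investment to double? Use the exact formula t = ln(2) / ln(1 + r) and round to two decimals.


Doubling condition: (1 + r)^t = 2
Take ln of both sides: t × ln(1 + r) = ln(2)
t = ln(2) / ln(1 + r)
t = 0.693147 / 0.056569
t = 12.25

t = ln(2) / ln(1 + r) = 12.25 years


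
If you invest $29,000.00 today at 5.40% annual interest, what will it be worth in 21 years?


Future value formula: FV = PV × (1 + r)^t
FV = $29,000.00 × (1 + 0.054)^21
FV = $29,000.00 × 3.0175386
FV = $87,508.62

FV = PV × (1 + r)^t = $87,508.62


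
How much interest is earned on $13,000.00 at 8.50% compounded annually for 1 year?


Compound interest earned = final amount − principal.
A = P(1 + r/n)^(nt) = $13,000.00 × (1 + 0.085/1)^(1 × 1) = $14,105.00
Interest = A − P = $14,105.00 − $13,000.00 = $1,105.00

Interest = A - P = $1,105.00


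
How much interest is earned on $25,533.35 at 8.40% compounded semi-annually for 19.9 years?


Compound interest earned = final amount − principal.
A = P(1 + r/n)^(nt) = $25,533.35 × (1 + 0.084/2)^(2 × 19.9) = $131,293.44
Interest = A − P = $131,293.44 − $25,533.35 = $105,760.09

Interest = A - P = $105,760.09


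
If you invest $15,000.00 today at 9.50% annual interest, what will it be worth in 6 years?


Future value formula: FV = PV × (1 + r)^t
FV = $15,000.00 × (1 + 0.095)^6
FV = $15,000.00 × 1.7237914
FV = $25,856.87

FV = PV × (1 + r)^t = $25,856.87


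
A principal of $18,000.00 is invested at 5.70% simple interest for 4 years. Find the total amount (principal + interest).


Total amount formula: A = P(1 + rt) = P + P·r·t
Interest: I = P × r × t = $18,000.00 × 0.057 × 4 = $4,104.00
A = P + I = $18,000.00 + $4,104.00 = $22,104.00

A = P + I = P(1 + rt) = $22,104.00


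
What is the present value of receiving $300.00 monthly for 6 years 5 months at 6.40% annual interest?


Present value of an ordinary annuity: PV = PMT × (1 − (1 + r)^(−n)) / r
Monthly rate r = 0.064/12 ≈ 0.00533333, n = 77
PV = $300.00 × (1 − (1 + 0.064/12)^(−77)) / (0.064/12)
PV = $300.00 × 63.012736
PV = $18,903.82

PV = PMT × (1-(1+r)^(-n))/r = $18,903.82


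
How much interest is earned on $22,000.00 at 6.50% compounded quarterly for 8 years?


Compound interest earned = final amount − principal.
A = P(1 + r/n)^(nt) = $22,000.00 × (1 + 0.065/4)^(4 × 8) = $36,850.26
Interest = A − P = $36,850.26 − $22,000.00 = $14,850.26

Interest = A - P = $14,850.26


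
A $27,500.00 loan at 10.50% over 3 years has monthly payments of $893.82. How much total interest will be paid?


Total paid over the life of the loan = PMT × n.
Total paid = $893.82 × 36 = $32,177.52
Total interest = total paid − principal = $32,177.52 − $27,500.00 = $4,677.52

Total interest = (PMT × n) - PV = $4,677.52


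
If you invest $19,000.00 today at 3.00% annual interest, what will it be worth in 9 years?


Future value formula: FV = PV × (1 + r)^t
FV = $19,000.00 × (1 + 0.03)^9
FV = $19,000.00 × 1.304773
FV = $24,790.69

FV = PV × (1 + r)^t = $24,790.69


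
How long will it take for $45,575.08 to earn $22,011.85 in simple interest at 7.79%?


Rearrange the simple interest formula for t:
I = P × r × t  ⇒  t = I / (P × r)
t = $22,011.85 / ($45,575.08 × 0.0779)
t = 6.2

t = I/(P×r) = 6.2 years


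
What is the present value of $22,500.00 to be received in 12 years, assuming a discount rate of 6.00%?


Present value formula: PV = FV / (1 + r)^t
PV = $22,500.00 / (1 + 0.06)^12
PV = $22,500.00 / 2.012196
PV = $11,181.81

PV = FV / (1 + r)^t = $11,181.81


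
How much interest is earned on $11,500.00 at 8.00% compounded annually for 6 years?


Compound interest earned = final amount − principal.
A = P(1 + r/n)^(nt) = $11,500.00 × (1 + 0.08/1)^(1 × 6) = $18,249.05
Interest = A − P = $18,249.05 − $11,500.00 = $6,749.05

Interest = A - P = $6,749.05


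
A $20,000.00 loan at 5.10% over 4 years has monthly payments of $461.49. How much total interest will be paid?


Total paid over the life of the loan = PMT × n.
Total paid = $461.49 × 48 = $22,151.52
Total interest = total paid − principal = $22,151.52 − $20,000.00 = $2,151.52

Total interest = (PMT × n) - PV = $2,151.52


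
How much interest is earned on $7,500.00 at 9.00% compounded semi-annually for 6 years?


Compound interest earned = final amount − principal.
A = P(1 + r/n)^(nt) = $7,500.00 × (1 + 0.09/2)^(2 × 6) = $12,719.11
Interest = A − P = $12,719.11 − $7,500.00 = $5,219.11

Interest = A - P = $5,219.11


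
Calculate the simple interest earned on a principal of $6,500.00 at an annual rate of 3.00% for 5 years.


Simple interest formula: I = P × r × t
I = $6,500.00 × 0.03 × 5
I = $975.00

I = P × r × t = $975.00


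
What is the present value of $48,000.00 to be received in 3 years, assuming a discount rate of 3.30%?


Present value formula: PV = FV / (1 + r)^t
PV = $48,000.00 / (1 + 0.033)^3
PV = $48,000.00 / 1.102303
PV = $43,545.20

PV = FV / (1 + r)^t = $43,545.20


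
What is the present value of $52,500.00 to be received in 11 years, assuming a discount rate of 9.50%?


Present value formula: PV = FV / (1 + r)^t
PV = $52,500.00 / (1 + 0.095)^11
PV = $52,500.00 / 2.713659
PV = $19,346.57

PV = FV / (1 + r)^t = $19,346.57


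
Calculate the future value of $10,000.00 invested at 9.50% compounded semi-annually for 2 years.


Compound interest formula: A = P(1 + r/n)^(nt)
A = $10,000.00 × (1 + 0.095/2)^(2 × 2)
Growth factor: (1 + 0.095/2)^4 = 1.203971
A = $10,000.00 × 1.203971
A = $12,039.71

A = P(1 + r/n)^(nt) = $12,039.71


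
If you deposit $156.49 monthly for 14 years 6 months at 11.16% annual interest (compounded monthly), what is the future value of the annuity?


Future value of an ordinary annuity: FV = PMT × ((1 + r)^n − 1) / r
Monthly rate r = 0.1116/12 = 0.0093, n = 174
FV = $156.49 × ((1 + 0.1116/12)^174 − 1) / (0.1116/12)
FV = $156.49 × 430.798178
FV = $67,415.61

FV = PMT × ((1+r)^n - 1)/r = $67,415.61


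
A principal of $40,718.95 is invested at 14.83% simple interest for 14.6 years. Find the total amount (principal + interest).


Total amount formula: A = P(1 + rt) = P + P·r·t
Interest: I = P × r × t = $40,718.95 × 0.1483 × 14.6 = $88,163.86
A = P + I = $40,718.95 + $88,163.86 = $128,882.81

A = P + I = P(1 + rt) = $128,882.81


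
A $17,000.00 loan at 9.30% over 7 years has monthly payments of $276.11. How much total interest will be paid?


Total paid over the life of the loan = PMT × n.
Total paid = $276.11 × 84 = $23,193.24
Total interest = total paid − principal = $23,193.24 − $17,000.00 = $6,193.24

Total interest = (PMT × n) - PV = $6,193.24


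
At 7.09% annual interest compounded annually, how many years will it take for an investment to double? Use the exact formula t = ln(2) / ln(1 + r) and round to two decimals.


Doubling condition: (1 + r)^t = 2
Take ln of both sides: t × ln(1 + r) = ln(2)
t = ln(2) / ln(1 + r)
t = 0.693147 / 0.068499
t = 10.12

t = ln(2) / ln(1 + r) = 10.12 years


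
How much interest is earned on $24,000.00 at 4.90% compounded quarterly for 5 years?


Compound interest earned = final amount − principal.
A = P(1 + r/n)^(nt) = $24,000.00 × (1 + 0.049/4)^(4 × 5) = $30,617.30
Interest = A − P = $30,617.30 − $24,000.00 = $6,617.30

Interest = A - P = $6,617.30


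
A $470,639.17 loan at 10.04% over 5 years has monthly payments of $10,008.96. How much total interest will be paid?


Total paid over the life of the loan = PMT × n.
Total paid = $10,008.96 × 60 = $600,537.60
Total interest = total paid − principal = $600,537.60 − $470,639.17 = $129,898.43

Total interest = (PMT × n) - PV = $129,898.43


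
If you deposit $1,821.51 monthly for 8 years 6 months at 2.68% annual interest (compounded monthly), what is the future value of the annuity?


Future value of an ordinary annuity: FV = PMT × ((1 + r)^n − 1) / r
Monthly rate r = 0.0268/12 ≈ 0.00223333, n = 102
FV = $1,821.51 × ((1 + 0.0268/12)^102 − 1) / (0.0268/12)
FV = $1,821.51 × 114.409788
FV = $208,398.57

FV = PMT × ((1+r)^n - 1)/r = $208,398.57


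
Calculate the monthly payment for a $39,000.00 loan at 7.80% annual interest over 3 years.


Loan payment formula: PMT = PV × r / (1 − (1 + r)^(−n))
Monthly rate r = 0.078/12 = 0.0065, n = 36 months
Denominator: 1 − (1 + 0.078/12)^(−36) = 0.208039
PMT = $39,000.00 × (0.078/12) / 0.208039
PMT = $1,218.52 per month

PMT = PV × r / (1-(1+r)^(-n)) = $1,218.52/month


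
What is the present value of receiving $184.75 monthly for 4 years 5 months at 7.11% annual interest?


Present value of an ordinary annuity: PV = PMT × (1 − (1 + r)^(−n)) / r
Monthly rate r = 0.0711/12 = 0.005925, n = 53
PV = $184.75 × (1 − (1 + 0.0711/12)^(−53)) / (0.0711/12)
PV = $184.75 × 45.370803
PV = $8,382.26

PV = PMT × (1-(1+r)^(-n))/r = $8,382.26


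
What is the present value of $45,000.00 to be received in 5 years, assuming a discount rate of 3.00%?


Present value formula: PV = FV / (1 + r)^t
PV = $45,000.00 / (1 + 0.03)^5
PV = $45,000.00 / 1.159274
PV = $38,817.40

PV = FV / (1 + r)^t = $38,817.40


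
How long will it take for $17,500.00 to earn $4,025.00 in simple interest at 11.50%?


Rearrange the simple interest formula for t:
I = P × r × t  ⇒  t = I / (P × r)
t = $4,025.00 / ($17,500.00 × 0.115)
t = 2

t = I/(P×r) = 2 years


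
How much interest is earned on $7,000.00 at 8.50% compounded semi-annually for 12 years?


Compound interest earned = final amount − principal.
A = P(1 + r/n)^(nt) = $7,000.00 × (1 + 0.085/2)^(2 × 12) = $19,007.44
Interest = A − P = $19,007.44 − $7,000.00 = $12,007.44

Interest = A - P = $12,007.44


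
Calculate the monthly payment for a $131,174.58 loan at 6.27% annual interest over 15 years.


Loan payment formula: PMT = PV × r / (1 − (1 + r)^(−n))
Monthly rate r = 0.0627/12 = 0.005225, n = 180 months
Denominator: 1 − (1 + 0.0627/12)^(−180) = 0.608610
PMT = $131,174.58 × (0.0627/12) / 0.608610
PMT = $1,126.15 per month

PMT = PV × r / (1-(1+r)^(-n)) = $1,126.15/month


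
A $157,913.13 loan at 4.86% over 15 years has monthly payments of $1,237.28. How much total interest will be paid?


Total paid over the life of the loan = PMT × n.
Total paid = $1,237.28 × 180 = $222,710.40
Total interest = total paid − principal = $222,710.40 − $157,913.13 = $64,797.27

Total interest = (PMT × n) - PV = $64,797.27


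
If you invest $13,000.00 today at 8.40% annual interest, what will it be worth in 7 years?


Future value formula: FV = PV × (1 + r)^t
FV = $13,000.00 × (1 + 0.084)^7
FV = $13,000.00 × 1.758754
FV = $22,863.80

FV = PV × (1 + r)^t = $22,863.80


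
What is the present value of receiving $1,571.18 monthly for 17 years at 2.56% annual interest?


Present value of an ordinary annuity: PV = PMT × (1 − (1 + r)^(−n)) / r
Monthly rate r = 0.0256/12 ≈ 0.00213333, n = 204
PV = $1,571.18 × (1 − (1 + 0.0256/12)^(−204)) / (0.0256/12)
PV = $1,571.18 × 165.264713
PV = $259,660.61

PV = PMT × (1-(1+r)^(-n))/r = $259,660.61


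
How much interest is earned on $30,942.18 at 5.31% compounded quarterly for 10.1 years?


Compound interest earned = final amount − principal.
A = P(1 + r/n)^(nt) = $30,942.18 × (1 + 0.0531/4)^(4 × 10.1) = $52,715.09
Interest = A − P = $52,715.09 − $30,942.18 = $21,772.91

Interest = A - P = $21,772.91


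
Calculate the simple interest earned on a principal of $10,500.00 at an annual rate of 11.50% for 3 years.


Simple interest formula: I = P × r × t
I = $10,500.00 × 0.115 × 3
I = $3,622.50

I = P × r × t = $3,622.50


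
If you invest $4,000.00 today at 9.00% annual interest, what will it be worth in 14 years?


Future value formula: FV = PV × (1 + r)^t
FV = $4,000.00 × (1 + 0.09)^14
FV = $4,000.00 × 3.341727
FV = $13,366.91

FV = PV × (1 + r)^t = $13,366.91


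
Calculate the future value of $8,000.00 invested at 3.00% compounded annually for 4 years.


Compound interest formula: A = P(1 + r/n)^(nt)
A = $8,000.00 × (1 + 0.03/1)^(1 × 4)
Growth factor: (1 + 0.03/1)^4 = 1.125509
A = $8,000.00 × 1.125509
A = $9,004.07

A = P(1 + r/n)^(nt) = $9,004.07


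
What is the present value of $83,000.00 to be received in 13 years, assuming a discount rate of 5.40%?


Present value formula: PV = FV / (1 + r)^t
PV = $83,000.00 / (1 + 0.054)^13
PV = $83,000.00 / 1.981198
PV = $41,893.84

PV = FV / (1 + r)^t = $41,893.84


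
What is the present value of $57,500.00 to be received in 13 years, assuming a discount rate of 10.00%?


Present value formula: PV = FV / (1 + r)^t
PV = $57,500.00 / (1 + 0.1)^13
PV = $57,500.00 / 3.452271
PV = $16,655.70

PV = FV / (1 + r)^t = $16,655.70


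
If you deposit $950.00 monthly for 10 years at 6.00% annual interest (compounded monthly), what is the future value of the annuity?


Future value of an ordinary annuity: FV = PMT × ((1 + r)^n − 1) / r
Monthly rate r = 0.06/12 = 0.005, n = 120
FV = $950.00 × ((1 + 0.06/12)^120 − 1) / (0.06/12)
FV = $950.00 × 163.879347
FV = $155,685.38

FV = PMT × ((1+r)^n - 1)/r = $155,685.38


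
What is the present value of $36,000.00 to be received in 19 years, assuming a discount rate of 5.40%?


Present value formula: PV = FV / (1 + r)^t
PV = $36,000.00 / (1 + 0.054)^19
PV = $36,000.00 / 2.716262
PV = $13,253.51

PV = FV / (1 + r)^t = $13,253.51


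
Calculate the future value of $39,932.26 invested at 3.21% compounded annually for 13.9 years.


Compound interest formula: A = P(1 + r/n)^(nt)
A = $39,932.26 × (1 + 0.0321/1)^(1 × 13.9)
Growth factor: (1 + 0.0321/1)^13.9 = 1.5514319
A = $39,932.26 × 1.5514319
A = $61,952.18

A = P(1 + r/n)^(nt) = $61,952.18


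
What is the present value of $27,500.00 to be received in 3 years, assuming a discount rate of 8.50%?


Present value formula: PV = FV / (1 + r)^t
PV = $27,500.00 / (1 + 0.085)^3
PV = $27,500.00 / 1.277289
PV = $21,529.97

PV = FV / (1 + r)^t = $21,529.97


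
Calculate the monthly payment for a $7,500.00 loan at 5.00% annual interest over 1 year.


Loan payment formula: PMT = PV × r / (1 − (1 + r)^(−n))
Monthly rate r = 0.05/12 ≈ 0.00416667, n = 12 months
Denominator: 1 − (1 + 0.05/12)^(−12) = 0.0486718
PMT = $7,500.00 × (0.05/12) / 0.0486718
PMT = $642.06 per month

PMT = PV × r / (1-(1+r)^(-n)) = $642.06/month


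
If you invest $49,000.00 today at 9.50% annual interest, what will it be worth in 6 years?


Future value formula: FV = PV × (1 + r)^t
FV = $49,000.00 × (1 + 0.095)^6
FV = $49,000.00 × 1.7237914
FV = $84,465.78

FV = PV × (1 + r)^t = $84,465.78


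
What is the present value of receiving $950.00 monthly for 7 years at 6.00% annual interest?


Present value of an ordinary annuity: PV = PMT × (1 − (1 + r)^(−n)) / r
Monthly rate r = 0.06/12 = 0.005, n = 84
PV = $950.00 × (1 − (1 + 0.06/12)^(−84)) / (0.06/12)
PV = $950.00 × 68.453042
PV = $65,030.39

PV = PMT × (1-(1+r)^(-n))/r = $65,030.39


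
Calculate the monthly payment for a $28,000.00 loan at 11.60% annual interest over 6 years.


Loan payment formula: PMT = PV × r / (1 − (1 + r)^(−n))
Monthly rate r = 0.116/12 ≈ 0.00966667, n = 72 months
Denominator: 1 − (1 + 0.116/12)^(−72) = 0.499755
PMT = $28,000.00 × (0.116/12) / 0.499755
PMT = $541.60 per month

PMT = PV × r / (1-(1+r)^(-n)) = $541.60/month


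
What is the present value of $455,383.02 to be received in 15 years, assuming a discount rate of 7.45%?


Present value formula: PV = FV / (1 + r)^t
PV = $455,383.02 / (1 + 0.0745)^15
PV = $455,383.02 / 2.9383011
PV = $154,981.74

PV = FV / (1 + r)^t = $154,981.74


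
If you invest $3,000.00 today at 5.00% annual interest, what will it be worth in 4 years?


Future value formula: FV = PV × (1 + r)^t
FV = $3,000.00 × (1 + 0.05)^4
FV = $3,000.00 × 1.215506
FV = $3,646.52

FV = PV × (1 + r)^t = $3,646.52


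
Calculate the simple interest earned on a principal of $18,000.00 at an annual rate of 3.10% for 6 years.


Simple interest formula: I = P × r × t
I = $18,000.00 × 0.031 × 6
I = $3,348.00

I = P × r × t = $3,348.00


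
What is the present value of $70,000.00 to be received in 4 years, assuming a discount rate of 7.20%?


Present value formula: PV = FV / (1 + r)^t
PV = $70,000.00 / (1 + 0.072)^4
PV = $70,000.00 / 1.320624
PV = $53,005.25

PV = FV / (1 + r)^t = $53,005.25


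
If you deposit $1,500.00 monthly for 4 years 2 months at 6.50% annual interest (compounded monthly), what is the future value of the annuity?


Future value of an ordinary annuity: FV = PMT × ((1 + r)^n − 1) / r
Monthly rate r = 0.065/12 ≈ 0.00541667, n = 50
FV = $1,500.00 × ((1 + 0.065/12)^50 − 1) / (0.065/12)
FV = $1,500.00 × 57.248988
FV = $85,873.48

FV = PMT × ((1+r)^n - 1)/r = $85,873.48


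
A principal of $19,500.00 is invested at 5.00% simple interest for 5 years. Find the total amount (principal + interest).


Total amount formula: A = P(1 + rt) = P + P·r·t
Interest: I = P × r × t = $19,500.00 × 0.05 × 5 = $4,875.00
A = P + I = $19,500.00 + $4,875.00 = $24,375.00

A = P + I = P(1 + rt) = $24,375.00


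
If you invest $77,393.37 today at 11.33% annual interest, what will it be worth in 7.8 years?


Future value formula: FV = PV × (1 + r)^t
FV = $77,393.37 × (1 + 0.1133)^7.8
FV = $77,393.37 × 2.30980454
FV = $178,763.56

FV = PV × (1 + r)^t = $178,763.56


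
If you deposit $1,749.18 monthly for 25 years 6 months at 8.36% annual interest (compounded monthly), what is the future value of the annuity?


Future value of an ordinary annuity: FV = PMT × ((1 + r)^n − 1) / r
Monthly rate r = 0.0836/12 ≈ 0.00696667, n = 306
FV = $1,749.18 × ((1 + 0.0836/12)^306 − 1) / (0.0836/12)
FV = $1,749.18 × 1057.600007
FV = $1,849,932.78

FV = PMT × ((1+r)^n - 1)/r = $1,849,932.78


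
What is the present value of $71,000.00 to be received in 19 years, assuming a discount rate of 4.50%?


Present value formula: PV = FV / (1 + r)^t
PV = $71,000.00 / (1 + 0.045)^19
PV = $71,000.00 / 2.307860
PV = $30,764.43

PV = FV / (1 + r)^t = $30,764.43


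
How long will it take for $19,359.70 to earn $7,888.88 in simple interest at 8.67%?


Rearrange the simple interest formula for t:
I = P × r × t  ⇒  t = I / (P × r)
t = $7,888.88 / ($19,359.70 × 0.0867)
t = 4.7

t = I/(P×r) = 4.7 years


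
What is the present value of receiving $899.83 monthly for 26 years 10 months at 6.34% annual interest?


Present value of an ordinary annuity: PV = PMT × (1 − (1 + r)^(−n)) / r
Monthly rate r = 0.0634/12 ≈ 0.00528333, n = 322
PV = $899.83 × (1 − (1 + 0.0634/12)^(−322)) / (0.0634/12)
PV = $899.83 × 154.584739
PV = $139,099.99

PV = PMT × (1-(1+r)^(-n))/r = $139,099.99


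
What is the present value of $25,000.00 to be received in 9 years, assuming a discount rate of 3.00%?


Present value formula: PV = FV / (1 + r)^t
PV = $25,000.00 / (1 + 0.03)^9
PV = $25,000.00 / 1.304773
PV = $19,160.42

PV = FV / (1 + r)^t = $19,160.42


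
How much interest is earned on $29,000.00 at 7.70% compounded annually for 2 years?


Compound interest earned = final amount − principal.
A = P(1 + r/n)^(nt) = $29,000.00 × (1 + 0.077/1)^(1 × 2) = $33,637.94
Interest = A − P = $33,637.94 − $29,000.00 = $4,637.94

Interest = A - P = $4,637.94


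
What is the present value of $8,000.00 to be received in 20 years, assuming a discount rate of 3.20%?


Present value formula: PV = FV / (1 + r)^t
PV = $8,000.00 / (1 + 0.032)^20
PV = $8,000.00 / 1.877561
PV = $4,260.85

PV = FV / (1 + r)^t = $4,260.85


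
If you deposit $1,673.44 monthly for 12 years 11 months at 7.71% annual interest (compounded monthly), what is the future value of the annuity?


Future value of an ordinary annuity: FV = PMT × ((1 + r)^n − 1) / r
Monthly rate r = 0.0771/12 = 0.006425, n = 155
FV = $1,673.44 × ((1 + 0.0771/12)^155 − 1) / (0.0771/12)
FV = $1,673.44 × 264.355174
FV = $442,382.52

FV = PMT × ((1+r)^n - 1)/r = $442,382.52


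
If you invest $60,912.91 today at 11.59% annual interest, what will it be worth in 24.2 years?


Future value formula: FV = PV × (1 + r)^t
FV = $60,912.91 × (1 + 0.1159)^24.2
FV = $60,912.91 × 14.2079597
FV = $865,448.17

FV = PV × (1 + r)^t = $865,448.17


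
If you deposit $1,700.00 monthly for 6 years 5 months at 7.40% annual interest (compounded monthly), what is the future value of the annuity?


Future value of an ordinary annuity: FV = PMT × ((1 + r)^n − 1) / r
Monthly rate r = 0.074/12 ≈ 0.00616667, n = 77
FV = $1,700.00 × ((1 + 0.074/12)^77 − 1) / (0.074/12)
FV = $1,700.00 × 98.173574
FV = $166,895.08

FV = PMT × ((1+r)^n - 1)/r = $166,895.08
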